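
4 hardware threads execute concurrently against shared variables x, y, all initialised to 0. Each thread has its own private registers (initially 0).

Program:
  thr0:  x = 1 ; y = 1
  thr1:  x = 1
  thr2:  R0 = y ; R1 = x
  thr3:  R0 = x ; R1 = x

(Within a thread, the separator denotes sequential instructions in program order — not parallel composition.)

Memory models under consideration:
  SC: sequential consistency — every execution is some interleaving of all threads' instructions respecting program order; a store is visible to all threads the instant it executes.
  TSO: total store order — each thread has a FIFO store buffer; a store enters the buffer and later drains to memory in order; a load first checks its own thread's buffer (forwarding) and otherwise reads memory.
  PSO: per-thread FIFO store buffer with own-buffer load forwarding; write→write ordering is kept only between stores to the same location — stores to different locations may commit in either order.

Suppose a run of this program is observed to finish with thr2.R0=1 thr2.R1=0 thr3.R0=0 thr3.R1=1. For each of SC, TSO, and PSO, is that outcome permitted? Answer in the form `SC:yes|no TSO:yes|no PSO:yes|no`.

SC:no TSO:no PSO:yes

outcome vector order: (thr2.R0,thr2.R1,thr3.R0,thr3.R1)
under SC → (0,0,0,0) (0,0,0,1) (0,0,1,1) (0,1,0,0) (0,1,0,1) (0,1,1,1) (1,1,0,0) (1,1,0,1) (1,1,1,1)
under TSO → (0,0,0,0) (0,0,0,1) (0,0,1,1) (0,1,0,0) (0,1,0,1) (0,1,1,1) (1,1,0,0) (1,1,0,1) (1,1,1,1)
under PSO → (0,0,0,0) (0,0,0,1) (0,0,1,1) (0,1,0,0) (0,1,0,1) (0,1,1,1) (1,0,0,0) (1,0,0,1) (1,0,1,1) (1,1,0,0) (1,1,0,1) (1,1,1,1)
target (1,0,0,1) ∈ {PSO}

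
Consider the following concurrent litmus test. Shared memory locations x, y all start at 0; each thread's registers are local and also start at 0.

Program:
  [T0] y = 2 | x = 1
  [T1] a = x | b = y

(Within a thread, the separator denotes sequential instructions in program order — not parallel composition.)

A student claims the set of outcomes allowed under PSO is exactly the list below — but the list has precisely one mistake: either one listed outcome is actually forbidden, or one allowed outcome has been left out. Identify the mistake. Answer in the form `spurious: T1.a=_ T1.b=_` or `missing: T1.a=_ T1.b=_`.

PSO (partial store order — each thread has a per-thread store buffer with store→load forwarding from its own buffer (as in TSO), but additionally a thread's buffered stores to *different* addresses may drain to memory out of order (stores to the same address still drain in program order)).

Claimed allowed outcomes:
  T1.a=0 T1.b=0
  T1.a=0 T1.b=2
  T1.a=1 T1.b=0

outcome vector order: (T1.a,T1.b)
[PSO] allowed = {0/0 0/2 1/0 1/2}
PSO∖claimed = {1/2}

missing: T1.a=1 T1.b=2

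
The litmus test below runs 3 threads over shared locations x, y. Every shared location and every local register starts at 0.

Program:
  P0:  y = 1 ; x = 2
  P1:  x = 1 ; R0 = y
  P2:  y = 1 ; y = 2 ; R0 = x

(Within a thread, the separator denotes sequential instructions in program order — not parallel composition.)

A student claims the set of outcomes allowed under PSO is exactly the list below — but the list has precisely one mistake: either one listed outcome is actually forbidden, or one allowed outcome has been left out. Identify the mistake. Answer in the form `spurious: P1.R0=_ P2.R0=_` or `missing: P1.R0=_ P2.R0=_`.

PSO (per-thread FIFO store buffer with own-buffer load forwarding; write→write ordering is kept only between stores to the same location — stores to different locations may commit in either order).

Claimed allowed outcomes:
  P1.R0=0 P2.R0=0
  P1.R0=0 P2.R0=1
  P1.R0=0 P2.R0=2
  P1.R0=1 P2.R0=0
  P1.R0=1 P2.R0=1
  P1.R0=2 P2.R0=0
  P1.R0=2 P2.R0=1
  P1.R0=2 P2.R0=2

missing: P1.R0=1 P2.R0=2

outcome vector order: (P1.R0,P2.R0)
[PSO] allowed = {<0 0>; <0 1>; <0 2>; <1 0>; <1 1>; <1 2>; <2 0>; <2 1>; <2 2>}
PSO∖claimed = {<1 2>}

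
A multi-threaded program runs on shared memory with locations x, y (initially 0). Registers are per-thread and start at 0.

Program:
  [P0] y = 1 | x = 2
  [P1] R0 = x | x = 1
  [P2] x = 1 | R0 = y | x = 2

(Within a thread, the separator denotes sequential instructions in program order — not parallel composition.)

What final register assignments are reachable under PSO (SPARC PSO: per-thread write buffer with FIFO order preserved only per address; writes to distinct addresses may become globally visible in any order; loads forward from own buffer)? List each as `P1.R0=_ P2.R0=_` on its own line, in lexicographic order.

outcome vector order: (P1.R0,P2.R0)
|PSO outcomes| = 6

P1.R0=0 P2.R0=0
P1.R0=0 P2.R0=1
P1.R0=1 P2.R0=0
P1.R0=1 P2.R0=1
P1.R0=2 P2.R0=0
P1.R0=2 P2.R0=1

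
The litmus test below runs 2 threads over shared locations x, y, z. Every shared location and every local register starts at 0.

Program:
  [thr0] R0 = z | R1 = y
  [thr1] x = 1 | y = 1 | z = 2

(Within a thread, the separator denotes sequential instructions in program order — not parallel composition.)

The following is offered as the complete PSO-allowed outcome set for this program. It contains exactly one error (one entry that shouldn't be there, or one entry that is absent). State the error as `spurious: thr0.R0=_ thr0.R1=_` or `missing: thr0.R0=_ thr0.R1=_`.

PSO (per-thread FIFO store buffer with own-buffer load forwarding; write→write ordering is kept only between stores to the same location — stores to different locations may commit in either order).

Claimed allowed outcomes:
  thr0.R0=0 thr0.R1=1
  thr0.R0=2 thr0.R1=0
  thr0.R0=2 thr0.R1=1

missing: thr0.R0=0 thr0.R1=0

outcome vector order: (thr0.R0,thr0.R1)
[PSO] allowed = {00, 01, 20, 21}
PSO∖claimed = {00}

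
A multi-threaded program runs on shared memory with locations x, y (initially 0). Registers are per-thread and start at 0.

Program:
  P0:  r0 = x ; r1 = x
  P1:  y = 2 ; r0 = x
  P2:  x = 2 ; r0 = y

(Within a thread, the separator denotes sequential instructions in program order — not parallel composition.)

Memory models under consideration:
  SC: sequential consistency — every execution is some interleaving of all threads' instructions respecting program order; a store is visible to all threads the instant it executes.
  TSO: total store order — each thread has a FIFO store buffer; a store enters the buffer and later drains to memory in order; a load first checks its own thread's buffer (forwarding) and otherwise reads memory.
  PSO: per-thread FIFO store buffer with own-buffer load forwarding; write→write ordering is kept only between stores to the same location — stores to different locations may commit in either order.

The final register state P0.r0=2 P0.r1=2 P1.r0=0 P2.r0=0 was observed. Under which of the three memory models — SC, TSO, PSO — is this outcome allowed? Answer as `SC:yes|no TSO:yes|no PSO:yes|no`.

SC:no TSO:yes PSO:yes

outcome vector order: (P0.r0,P0.r1,P1.r0,P2.r0)
[SC] allowed = {0002; 0020; 0022; 0202; 0220; 0222; 2202; 2220; 2222}
[TSO] allowed = {0000; 0002; 0020; 0022; 0200; 0202; 0220; 0222; 2200; 2202; 2220; 2222}
[PSO] allowed = {0000; 0002; 0020; 0022; 0200; 0202; 0220; 0222; 2200; 2202; 2220; 2222}
target 2200 ∈ {TSO,PSO}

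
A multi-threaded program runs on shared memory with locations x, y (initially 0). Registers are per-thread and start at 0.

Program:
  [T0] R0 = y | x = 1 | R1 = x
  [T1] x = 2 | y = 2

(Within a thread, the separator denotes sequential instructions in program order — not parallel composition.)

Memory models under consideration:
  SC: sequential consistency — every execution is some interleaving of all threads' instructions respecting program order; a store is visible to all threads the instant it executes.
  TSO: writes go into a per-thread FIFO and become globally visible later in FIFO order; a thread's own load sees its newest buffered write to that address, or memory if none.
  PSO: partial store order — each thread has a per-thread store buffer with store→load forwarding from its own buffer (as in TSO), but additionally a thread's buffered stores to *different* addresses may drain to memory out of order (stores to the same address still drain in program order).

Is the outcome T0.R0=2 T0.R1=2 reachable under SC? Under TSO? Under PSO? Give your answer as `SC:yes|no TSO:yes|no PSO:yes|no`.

SC:no TSO:no PSO:yes

outcome vector order: (T0.R0,T0.R1)
under SC → 0/1 0/2 2/1
under TSO → 0/1 0/2 2/1
under PSO → 0/1 0/2 2/1 2/2
target 2/2 ∈ {PSO}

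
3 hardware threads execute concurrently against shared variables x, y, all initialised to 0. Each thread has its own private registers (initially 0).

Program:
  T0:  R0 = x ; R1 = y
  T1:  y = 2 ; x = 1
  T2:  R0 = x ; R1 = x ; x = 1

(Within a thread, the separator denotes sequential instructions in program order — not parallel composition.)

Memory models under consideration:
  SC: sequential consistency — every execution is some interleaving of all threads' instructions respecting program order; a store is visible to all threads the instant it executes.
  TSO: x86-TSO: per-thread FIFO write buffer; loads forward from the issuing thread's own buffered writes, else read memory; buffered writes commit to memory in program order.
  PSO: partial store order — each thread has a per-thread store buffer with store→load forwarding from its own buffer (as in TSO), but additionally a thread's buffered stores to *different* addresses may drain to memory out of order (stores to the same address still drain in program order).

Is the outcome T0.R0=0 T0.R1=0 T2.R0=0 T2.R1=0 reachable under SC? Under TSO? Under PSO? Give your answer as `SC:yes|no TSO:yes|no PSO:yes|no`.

outcome vector order: (T0.R0,T0.R1,T2.R0,T2.R1)
[SC] allowed = {0/0/0/0; 0/0/0/1; 0/0/1/1; 0/2/0/0; 0/2/0/1; 0/2/1/1; 1/0/0/0; 1/2/0/0; 1/2/0/1; 1/2/1/1}
[TSO] allowed = {0/0/0/0; 0/0/0/1; 0/0/1/1; 0/2/0/0; 0/2/0/1; 0/2/1/1; 1/0/0/0; 1/2/0/0; 1/2/0/1; 1/2/1/1}
[PSO] allowed = {0/0/0/0; 0/0/0/1; 0/0/1/1; 0/2/0/0; 0/2/0/1; 0/2/1/1; 1/0/0/0; 1/0/0/1; 1/0/1/1; 1/2/0/0; 1/2/0/1; 1/2/1/1}
target 0/0/0/0 ∈ {SC,TSO,PSO}

SC:yes TSO:yes PSO:yes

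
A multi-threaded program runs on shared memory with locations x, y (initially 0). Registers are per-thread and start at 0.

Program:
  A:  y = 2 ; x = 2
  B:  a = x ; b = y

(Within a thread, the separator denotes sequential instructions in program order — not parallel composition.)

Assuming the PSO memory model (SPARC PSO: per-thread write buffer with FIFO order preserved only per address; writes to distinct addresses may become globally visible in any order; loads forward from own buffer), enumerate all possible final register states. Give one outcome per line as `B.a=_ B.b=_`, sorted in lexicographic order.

B.a=0 B.b=0
B.a=0 B.b=2
B.a=2 B.b=0
B.a=2 B.b=2

outcome vector order: (B.a,B.b)
|PSO outcomes| = 4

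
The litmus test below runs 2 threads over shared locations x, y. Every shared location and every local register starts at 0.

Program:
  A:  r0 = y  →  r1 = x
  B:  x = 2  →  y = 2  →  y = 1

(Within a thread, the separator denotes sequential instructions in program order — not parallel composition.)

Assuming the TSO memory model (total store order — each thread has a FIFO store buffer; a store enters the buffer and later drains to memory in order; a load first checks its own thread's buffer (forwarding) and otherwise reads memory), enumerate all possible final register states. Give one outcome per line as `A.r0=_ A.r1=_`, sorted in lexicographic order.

outcome vector order: (A.r0,A.r1)
|TSO outcomes| = 4

A.r0=0 A.r1=0
A.r0=0 A.r1=2
A.r0=1 A.r1=2
A.r0=2 A.r1=2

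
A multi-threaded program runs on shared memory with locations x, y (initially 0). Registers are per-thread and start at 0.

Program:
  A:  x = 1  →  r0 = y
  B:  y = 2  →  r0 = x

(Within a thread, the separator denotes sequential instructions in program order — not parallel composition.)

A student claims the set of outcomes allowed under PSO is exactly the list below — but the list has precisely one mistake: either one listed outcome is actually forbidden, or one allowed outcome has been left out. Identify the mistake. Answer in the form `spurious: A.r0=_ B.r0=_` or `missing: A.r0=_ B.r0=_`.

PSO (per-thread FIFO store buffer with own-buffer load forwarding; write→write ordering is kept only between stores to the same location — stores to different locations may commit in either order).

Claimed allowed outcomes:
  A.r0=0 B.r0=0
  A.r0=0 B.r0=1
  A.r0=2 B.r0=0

missing: A.r0=2 B.r0=1

outcome vector order: (A.r0,B.r0)
under PSO → 00; 01; 20; 21
PSO∖claimed = {21}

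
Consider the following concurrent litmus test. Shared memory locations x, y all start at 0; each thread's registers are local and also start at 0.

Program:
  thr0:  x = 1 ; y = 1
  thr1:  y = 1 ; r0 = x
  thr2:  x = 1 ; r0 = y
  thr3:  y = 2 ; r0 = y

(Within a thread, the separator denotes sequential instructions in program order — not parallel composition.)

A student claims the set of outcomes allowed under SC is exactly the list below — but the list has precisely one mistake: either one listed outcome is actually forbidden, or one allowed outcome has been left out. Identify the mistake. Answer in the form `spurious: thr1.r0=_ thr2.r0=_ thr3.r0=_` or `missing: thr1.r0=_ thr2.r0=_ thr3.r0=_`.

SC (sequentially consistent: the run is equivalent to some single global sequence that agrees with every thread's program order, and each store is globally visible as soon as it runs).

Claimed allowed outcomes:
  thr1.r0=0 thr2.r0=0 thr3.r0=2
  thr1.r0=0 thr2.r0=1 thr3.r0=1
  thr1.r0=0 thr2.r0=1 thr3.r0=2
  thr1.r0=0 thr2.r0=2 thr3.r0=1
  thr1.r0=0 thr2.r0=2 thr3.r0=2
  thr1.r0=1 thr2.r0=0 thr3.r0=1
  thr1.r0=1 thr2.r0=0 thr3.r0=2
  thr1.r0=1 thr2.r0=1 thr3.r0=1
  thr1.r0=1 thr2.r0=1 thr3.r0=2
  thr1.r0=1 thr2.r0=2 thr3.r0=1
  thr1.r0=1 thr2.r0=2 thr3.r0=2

outcome vector order: (thr1.r0,thr2.r0,thr3.r0)
SC (10): 011, 012, 021, 022, 101, 102, 111, 112, 121, 122
claimed∖SC = {002}

spurious: thr1.r0=0 thr2.r0=0 thr3.r0=2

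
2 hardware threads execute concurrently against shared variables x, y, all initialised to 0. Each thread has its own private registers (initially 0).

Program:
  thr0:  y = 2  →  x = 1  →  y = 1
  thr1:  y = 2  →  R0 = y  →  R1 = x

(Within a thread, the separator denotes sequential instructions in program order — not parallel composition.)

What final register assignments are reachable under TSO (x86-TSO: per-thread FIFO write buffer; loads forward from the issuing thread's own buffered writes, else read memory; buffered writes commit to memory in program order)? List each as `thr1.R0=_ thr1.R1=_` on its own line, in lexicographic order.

outcome vector order: (thr1.R0,thr1.R1)
|TSO outcomes| = 3

thr1.R0=1 thr1.R1=1
thr1.R0=2 thr1.R1=0
thr1.R0=2 thr1.R1=1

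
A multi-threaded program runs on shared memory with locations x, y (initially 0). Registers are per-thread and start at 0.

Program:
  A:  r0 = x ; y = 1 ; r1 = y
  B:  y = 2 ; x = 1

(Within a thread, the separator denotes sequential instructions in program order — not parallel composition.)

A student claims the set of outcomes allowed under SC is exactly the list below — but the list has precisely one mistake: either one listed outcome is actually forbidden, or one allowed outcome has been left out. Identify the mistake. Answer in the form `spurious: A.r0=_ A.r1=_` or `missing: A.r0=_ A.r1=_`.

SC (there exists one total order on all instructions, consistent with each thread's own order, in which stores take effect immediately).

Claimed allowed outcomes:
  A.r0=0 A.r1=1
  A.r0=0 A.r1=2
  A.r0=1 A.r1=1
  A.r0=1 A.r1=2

outcome vector order: (A.r0,A.r1)
SC: 3 outcomes — {01; 02; 11}
claimed∖SC = {12}

spurious: A.r0=1 A.r1=2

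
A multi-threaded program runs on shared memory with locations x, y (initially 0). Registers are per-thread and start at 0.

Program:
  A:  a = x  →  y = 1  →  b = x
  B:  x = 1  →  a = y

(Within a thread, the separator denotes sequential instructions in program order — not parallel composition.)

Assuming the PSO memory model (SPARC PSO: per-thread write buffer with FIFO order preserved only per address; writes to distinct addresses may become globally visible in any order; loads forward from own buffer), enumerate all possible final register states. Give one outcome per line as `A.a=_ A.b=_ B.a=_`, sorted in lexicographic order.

outcome vector order: (A.a,A.b,B.a)
|PSO outcomes| = 6

A.a=0 A.b=0 B.a=0
A.a=0 A.b=0 B.a=1
A.a=0 A.b=1 B.a=0
A.a=0 A.b=1 B.a=1
A.a=1 A.b=1 B.a=0
A.a=1 A.b=1 B.a=1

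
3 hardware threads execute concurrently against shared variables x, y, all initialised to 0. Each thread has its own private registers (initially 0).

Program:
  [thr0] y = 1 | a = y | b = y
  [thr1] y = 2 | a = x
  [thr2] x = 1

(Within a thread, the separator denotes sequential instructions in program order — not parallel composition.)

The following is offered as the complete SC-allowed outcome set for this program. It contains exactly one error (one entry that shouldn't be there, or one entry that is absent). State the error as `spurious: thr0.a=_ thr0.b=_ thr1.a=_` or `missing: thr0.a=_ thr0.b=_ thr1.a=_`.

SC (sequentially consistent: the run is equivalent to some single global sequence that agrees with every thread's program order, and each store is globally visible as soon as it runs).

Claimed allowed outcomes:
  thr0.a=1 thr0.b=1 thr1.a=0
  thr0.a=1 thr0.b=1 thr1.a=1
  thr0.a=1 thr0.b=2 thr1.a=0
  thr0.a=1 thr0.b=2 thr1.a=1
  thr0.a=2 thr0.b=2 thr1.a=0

outcome vector order: (thr0.a,thr0.b,thr1.a)
SC: 6 outcomes — {110, 111, 120, 121, 220, 221}
SC∖claimed = {221}

missing: thr0.a=2 thr0.b=2 thr1.a=1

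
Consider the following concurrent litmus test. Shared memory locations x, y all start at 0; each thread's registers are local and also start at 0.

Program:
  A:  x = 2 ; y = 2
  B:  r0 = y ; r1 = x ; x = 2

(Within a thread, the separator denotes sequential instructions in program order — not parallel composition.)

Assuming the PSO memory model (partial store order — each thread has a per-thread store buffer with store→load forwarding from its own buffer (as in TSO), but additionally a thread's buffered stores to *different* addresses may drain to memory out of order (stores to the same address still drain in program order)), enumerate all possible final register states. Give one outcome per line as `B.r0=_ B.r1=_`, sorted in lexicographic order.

B.r0=0 B.r1=0
B.r0=0 B.r1=2
B.r0=2 B.r1=0
B.r0=2 B.r1=2

outcome vector order: (B.r0,B.r1)
|PSO outcomes| = 4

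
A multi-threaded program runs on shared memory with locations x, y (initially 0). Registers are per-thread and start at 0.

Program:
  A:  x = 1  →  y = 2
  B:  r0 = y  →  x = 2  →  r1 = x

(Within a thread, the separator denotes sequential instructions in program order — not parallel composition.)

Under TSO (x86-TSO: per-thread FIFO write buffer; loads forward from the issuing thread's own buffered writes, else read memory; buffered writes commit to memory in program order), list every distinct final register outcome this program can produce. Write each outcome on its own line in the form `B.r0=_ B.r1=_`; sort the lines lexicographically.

B.r0=0 B.r1=1
B.r0=0 B.r1=2
B.r0=2 B.r1=2

outcome vector order: (B.r0,B.r1)
|TSO outcomes| = 3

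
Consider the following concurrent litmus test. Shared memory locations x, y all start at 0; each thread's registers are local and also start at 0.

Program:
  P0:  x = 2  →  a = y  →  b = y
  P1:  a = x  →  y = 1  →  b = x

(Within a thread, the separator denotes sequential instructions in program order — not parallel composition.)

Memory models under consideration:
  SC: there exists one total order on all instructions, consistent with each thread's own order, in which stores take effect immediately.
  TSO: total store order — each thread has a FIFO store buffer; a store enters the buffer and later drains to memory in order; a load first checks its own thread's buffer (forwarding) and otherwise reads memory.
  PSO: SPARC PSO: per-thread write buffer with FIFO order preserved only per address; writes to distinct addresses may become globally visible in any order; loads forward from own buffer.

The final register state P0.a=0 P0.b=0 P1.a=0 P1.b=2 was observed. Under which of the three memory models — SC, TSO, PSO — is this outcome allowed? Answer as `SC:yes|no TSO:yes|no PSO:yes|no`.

SC:yes TSO:yes PSO:yes

outcome vector order: (P0.a,P0.b,P1.a,P1.b)
under SC → <0 0 0 2>; <0 0 2 2>; <0 1 0 2>; <0 1 2 2>; <1 1 0 0>; <1 1 0 2>; <1 1 2 2>
under TSO → <0 0 0 0>; <0 0 0 2>; <0 0 2 2>; <0 1 0 0>; <0 1 0 2>; <0 1 2 2>; <1 1 0 0>; <1 1 0 2>; <1 1 2 2>
under PSO → <0 0 0 0>; <0 0 0 2>; <0 0 2 2>; <0 1 0 0>; <0 1 0 2>; <0 1 2 2>; <1 1 0 0>; <1 1 0 2>; <1 1 2 2>
target <0 0 0 2> ∈ {SC,TSO,PSO}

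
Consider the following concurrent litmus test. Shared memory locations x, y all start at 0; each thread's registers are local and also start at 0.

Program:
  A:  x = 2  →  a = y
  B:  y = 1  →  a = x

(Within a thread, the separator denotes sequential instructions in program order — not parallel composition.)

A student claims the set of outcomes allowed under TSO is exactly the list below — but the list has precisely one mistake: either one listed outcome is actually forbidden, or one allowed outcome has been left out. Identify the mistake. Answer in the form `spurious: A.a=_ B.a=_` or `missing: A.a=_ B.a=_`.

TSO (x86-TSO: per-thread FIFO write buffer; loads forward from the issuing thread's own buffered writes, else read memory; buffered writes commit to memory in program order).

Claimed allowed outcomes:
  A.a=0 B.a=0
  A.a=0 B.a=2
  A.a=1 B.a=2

missing: A.a=1 B.a=0

outcome vector order: (A.a,B.a)
TSO (4): (0,0); (0,2); (1,0); (1,2)
TSO∖claimed = {(1,0)}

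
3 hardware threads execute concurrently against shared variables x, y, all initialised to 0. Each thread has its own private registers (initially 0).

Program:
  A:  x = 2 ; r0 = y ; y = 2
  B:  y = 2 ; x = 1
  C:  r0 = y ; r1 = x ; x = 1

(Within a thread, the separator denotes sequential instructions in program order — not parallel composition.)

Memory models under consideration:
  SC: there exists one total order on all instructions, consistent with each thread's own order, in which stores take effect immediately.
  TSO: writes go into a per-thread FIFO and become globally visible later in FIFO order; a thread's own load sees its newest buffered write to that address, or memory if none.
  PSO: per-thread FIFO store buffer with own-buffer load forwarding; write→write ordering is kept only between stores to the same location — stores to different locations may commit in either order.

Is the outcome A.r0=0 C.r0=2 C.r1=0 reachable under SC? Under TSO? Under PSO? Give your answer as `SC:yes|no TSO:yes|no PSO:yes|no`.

outcome vector order: (A.r0,C.r0,C.r1)
SC: 11 outcomes — {0/0/0, 0/0/1, 0/0/2, 0/2/1, 0/2/2, 2/0/0, 2/0/1, 2/0/2, 2/2/0, 2/2/1, 2/2/2}
TSO: 12 outcomes — {0/0/0, 0/0/1, 0/0/2, 0/2/0, 0/2/1, 0/2/2, 2/0/0, 2/0/1, 2/0/2, 2/2/0, 2/2/1, 2/2/2}
PSO: 12 outcomes — {0/0/0, 0/0/1, 0/0/2, 0/2/0, 0/2/1, 0/2/2, 2/0/0, 2/0/1, 2/0/2, 2/2/0, 2/2/1, 2/2/2}
target 0/2/0 ∈ {TSO,PSO}

SC:no TSO:yes PSO:yes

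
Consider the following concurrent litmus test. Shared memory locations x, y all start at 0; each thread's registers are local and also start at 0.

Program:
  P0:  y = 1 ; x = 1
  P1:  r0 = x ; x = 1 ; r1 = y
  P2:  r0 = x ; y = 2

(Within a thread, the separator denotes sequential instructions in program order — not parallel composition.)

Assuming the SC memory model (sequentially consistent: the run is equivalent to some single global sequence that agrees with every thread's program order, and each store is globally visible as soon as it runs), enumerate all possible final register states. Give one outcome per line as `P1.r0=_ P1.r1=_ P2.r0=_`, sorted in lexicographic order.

P1.r0=0 P1.r1=0 P2.r0=0
P1.r0=0 P1.r1=0 P2.r0=1
P1.r0=0 P1.r1=1 P2.r0=0
P1.r0=0 P1.r1=1 P2.r0=1
P1.r0=0 P1.r1=2 P2.r0=0
P1.r0=0 P1.r1=2 P2.r0=1
P1.r0=1 P1.r1=1 P2.r0=0
P1.r0=1 P1.r1=1 P2.r0=1
P1.r0=1 P1.r1=2 P2.r0=0
P1.r0=1 P1.r1=2 P2.r0=1

outcome vector order: (P1.r0,P1.r1,P2.r0)
|SC outcomes| = 10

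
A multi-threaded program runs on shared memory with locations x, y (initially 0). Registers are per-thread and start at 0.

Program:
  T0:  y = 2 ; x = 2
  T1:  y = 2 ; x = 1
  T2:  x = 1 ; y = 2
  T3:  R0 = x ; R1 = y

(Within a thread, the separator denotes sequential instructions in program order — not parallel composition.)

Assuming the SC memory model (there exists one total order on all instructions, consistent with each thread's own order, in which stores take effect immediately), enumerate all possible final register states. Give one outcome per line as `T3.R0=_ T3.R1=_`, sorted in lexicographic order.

T3.R0=0 T3.R1=0
T3.R0=0 T3.R1=2
T3.R0=1 T3.R1=0
T3.R0=1 T3.R1=2
T3.R0=2 T3.R1=2

outcome vector order: (T3.R0,T3.R1)
|SC outcomes| = 5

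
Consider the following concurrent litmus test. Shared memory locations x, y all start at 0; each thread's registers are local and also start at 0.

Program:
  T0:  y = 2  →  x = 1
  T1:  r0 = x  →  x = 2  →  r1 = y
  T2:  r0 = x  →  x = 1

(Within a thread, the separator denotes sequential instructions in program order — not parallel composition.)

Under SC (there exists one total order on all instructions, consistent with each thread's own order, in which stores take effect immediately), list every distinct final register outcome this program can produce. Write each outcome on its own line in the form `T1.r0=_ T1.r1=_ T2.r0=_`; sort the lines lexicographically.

T1.r0=0 T1.r1=0 T2.r0=0
T1.r0=0 T1.r1=0 T2.r0=1
T1.r0=0 T1.r1=0 T2.r0=2
T1.r0=0 T1.r1=2 T2.r0=0
T1.r0=0 T1.r1=2 T2.r0=1
T1.r0=0 T1.r1=2 T2.r0=2
T1.r0=1 T1.r1=0 T2.r0=0
T1.r0=1 T1.r1=2 T2.r0=0
T1.r0=1 T1.r1=2 T2.r0=1
T1.r0=1 T1.r1=2 T2.r0=2

outcome vector order: (T1.r0,T1.r1,T2.r0)
|SC outcomes| = 10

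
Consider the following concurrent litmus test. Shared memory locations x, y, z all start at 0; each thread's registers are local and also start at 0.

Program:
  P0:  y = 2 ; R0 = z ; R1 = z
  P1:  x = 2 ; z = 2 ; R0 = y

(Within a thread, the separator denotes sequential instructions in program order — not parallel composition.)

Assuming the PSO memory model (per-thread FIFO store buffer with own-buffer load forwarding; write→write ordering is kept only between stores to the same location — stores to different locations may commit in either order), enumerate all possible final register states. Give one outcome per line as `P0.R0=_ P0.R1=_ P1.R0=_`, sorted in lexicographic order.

P0.R0=0 P0.R1=0 P1.R0=0
P0.R0=0 P0.R1=0 P1.R0=2
P0.R0=0 P0.R1=2 P1.R0=0
P0.R0=0 P0.R1=2 P1.R0=2
P0.R0=2 P0.R1=2 P1.R0=0
P0.R0=2 P0.R1=2 P1.R0=2

outcome vector order: (P0.R0,P0.R1,P1.R0)
|PSO outcomes| = 6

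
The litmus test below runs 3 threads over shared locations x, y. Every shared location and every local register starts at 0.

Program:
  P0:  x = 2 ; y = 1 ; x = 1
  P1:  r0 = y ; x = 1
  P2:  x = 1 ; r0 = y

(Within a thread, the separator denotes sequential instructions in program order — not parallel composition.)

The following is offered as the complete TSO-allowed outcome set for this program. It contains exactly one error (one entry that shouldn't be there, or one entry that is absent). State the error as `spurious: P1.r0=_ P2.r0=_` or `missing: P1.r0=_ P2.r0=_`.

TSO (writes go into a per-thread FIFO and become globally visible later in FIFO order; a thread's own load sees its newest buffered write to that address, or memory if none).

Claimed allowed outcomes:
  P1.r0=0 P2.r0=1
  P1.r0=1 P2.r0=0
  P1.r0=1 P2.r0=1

outcome vector order: (P1.r0,P2.r0)
[TSO] allowed = {(0,0); (0,1); (1,0); (1,1)}
TSO∖claimed = {(0,0)}

missing: P1.r0=0 P2.r0=0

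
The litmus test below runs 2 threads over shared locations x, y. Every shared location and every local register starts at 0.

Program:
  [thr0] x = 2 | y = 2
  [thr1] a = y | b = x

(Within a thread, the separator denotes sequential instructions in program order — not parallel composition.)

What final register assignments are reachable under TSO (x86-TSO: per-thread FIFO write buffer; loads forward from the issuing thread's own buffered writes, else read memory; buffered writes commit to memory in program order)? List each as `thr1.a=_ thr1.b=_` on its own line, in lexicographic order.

thr1.a=0 thr1.b=0
thr1.a=0 thr1.b=2
thr1.a=2 thr1.b=2

outcome vector order: (thr1.a,thr1.b)
|TSO outcomes| = 3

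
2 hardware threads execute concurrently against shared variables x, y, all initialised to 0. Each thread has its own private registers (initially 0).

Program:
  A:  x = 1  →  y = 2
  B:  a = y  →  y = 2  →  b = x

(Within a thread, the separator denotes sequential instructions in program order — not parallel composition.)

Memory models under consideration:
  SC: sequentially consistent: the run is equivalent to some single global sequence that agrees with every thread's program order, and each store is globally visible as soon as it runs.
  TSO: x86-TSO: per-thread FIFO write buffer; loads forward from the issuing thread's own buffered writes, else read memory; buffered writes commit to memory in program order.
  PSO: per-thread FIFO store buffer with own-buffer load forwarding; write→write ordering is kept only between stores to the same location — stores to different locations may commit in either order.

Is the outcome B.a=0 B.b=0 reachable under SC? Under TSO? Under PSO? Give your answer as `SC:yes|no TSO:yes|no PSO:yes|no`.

SC:yes TSO:yes PSO:yes

outcome vector order: (B.a,B.b)
SC: 3 outcomes — {<0 0>, <0 1>, <2 1>}
TSO: 3 outcomes — {<0 0>, <0 1>, <2 1>}
PSO: 4 outcomes — {<0 0>, <0 1>, <2 0>, <2 1>}
target <0 0> ∈ {SC,TSO,PSO}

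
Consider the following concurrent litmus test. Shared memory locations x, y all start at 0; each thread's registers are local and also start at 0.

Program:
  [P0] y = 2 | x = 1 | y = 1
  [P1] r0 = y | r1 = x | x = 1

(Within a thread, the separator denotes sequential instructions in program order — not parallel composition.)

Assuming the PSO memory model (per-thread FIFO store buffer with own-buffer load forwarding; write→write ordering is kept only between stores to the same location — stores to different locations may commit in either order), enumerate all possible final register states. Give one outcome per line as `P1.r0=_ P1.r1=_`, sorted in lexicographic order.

P1.r0=0 P1.r1=0
P1.r0=0 P1.r1=1
P1.r0=1 P1.r1=0
P1.r0=1 P1.r1=1
P1.r0=2 P1.r1=0
P1.r0=2 P1.r1=1

outcome vector order: (P1.r0,P1.r1)
|PSO outcomes| = 6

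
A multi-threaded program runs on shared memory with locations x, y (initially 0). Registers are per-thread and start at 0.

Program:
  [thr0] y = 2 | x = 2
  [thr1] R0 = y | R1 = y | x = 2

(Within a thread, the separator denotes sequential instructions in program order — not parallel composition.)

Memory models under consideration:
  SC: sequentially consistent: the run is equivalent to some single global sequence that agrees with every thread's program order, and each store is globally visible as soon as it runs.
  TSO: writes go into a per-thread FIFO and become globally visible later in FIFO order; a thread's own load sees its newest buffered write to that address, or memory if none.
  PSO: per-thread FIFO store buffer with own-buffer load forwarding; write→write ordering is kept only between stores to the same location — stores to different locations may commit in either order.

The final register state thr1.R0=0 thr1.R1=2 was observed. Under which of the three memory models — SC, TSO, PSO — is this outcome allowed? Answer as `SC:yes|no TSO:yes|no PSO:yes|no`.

SC:yes TSO:yes PSO:yes

outcome vector order: (thr1.R0,thr1.R1)
under SC → <0 0>; <0 2>; <2 2>
under TSO → <0 0>; <0 2>; <2 2>
under PSO → <0 0>; <0 2>; <2 2>
target <0 2> ∈ {SC,TSO,PSO}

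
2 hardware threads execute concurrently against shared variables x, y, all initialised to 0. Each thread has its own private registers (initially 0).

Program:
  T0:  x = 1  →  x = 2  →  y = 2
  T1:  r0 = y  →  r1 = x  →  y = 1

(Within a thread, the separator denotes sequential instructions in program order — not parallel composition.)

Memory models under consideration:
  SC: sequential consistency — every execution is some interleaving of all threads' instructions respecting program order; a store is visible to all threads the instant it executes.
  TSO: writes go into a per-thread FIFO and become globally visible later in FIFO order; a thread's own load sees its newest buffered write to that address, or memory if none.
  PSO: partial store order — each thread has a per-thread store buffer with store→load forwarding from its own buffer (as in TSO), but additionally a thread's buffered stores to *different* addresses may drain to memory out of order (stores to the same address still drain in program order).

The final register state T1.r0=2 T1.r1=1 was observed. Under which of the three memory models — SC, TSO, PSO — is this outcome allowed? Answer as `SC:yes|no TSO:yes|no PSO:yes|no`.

SC:no TSO:no PSO:yes

outcome vector order: (T1.r0,T1.r1)
under SC → <0 0>; <0 1>; <0 2>; <2 2>
under TSO → <0 0>; <0 1>; <0 2>; <2 2>
under PSO → <0 0>; <0 1>; <0 2>; <2 0>; <2 1>; <2 2>
target <2 1> ∈ {PSO}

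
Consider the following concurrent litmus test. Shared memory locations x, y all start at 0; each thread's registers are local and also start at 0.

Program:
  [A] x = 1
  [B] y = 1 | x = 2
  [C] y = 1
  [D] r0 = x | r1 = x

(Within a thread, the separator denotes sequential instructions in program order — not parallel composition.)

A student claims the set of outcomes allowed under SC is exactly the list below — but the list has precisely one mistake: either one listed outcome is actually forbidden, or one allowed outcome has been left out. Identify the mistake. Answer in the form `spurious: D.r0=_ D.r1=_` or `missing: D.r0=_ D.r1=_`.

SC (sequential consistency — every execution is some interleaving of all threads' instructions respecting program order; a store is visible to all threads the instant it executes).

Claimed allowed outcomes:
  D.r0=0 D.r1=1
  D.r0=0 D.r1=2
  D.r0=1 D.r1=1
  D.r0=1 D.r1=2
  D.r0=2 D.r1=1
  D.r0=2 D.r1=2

outcome vector order: (D.r0,D.r1)
SC (7): 0/0 0/1 0/2 1/1 1/2 2/1 2/2
SC∖claimed = {0/0}

missing: D.r0=0 D.r1=0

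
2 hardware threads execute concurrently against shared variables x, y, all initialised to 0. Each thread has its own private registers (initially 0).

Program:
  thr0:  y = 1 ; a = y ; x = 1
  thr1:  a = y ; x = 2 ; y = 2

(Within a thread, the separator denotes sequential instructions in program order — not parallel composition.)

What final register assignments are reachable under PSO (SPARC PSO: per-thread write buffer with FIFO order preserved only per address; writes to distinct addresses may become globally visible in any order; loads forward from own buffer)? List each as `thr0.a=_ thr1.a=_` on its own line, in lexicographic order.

thr0.a=1 thr1.a=0
thr0.a=1 thr1.a=1
thr0.a=2 thr1.a=0
thr0.a=2 thr1.a=1

outcome vector order: (thr0.a,thr1.a)
|PSO outcomes| = 4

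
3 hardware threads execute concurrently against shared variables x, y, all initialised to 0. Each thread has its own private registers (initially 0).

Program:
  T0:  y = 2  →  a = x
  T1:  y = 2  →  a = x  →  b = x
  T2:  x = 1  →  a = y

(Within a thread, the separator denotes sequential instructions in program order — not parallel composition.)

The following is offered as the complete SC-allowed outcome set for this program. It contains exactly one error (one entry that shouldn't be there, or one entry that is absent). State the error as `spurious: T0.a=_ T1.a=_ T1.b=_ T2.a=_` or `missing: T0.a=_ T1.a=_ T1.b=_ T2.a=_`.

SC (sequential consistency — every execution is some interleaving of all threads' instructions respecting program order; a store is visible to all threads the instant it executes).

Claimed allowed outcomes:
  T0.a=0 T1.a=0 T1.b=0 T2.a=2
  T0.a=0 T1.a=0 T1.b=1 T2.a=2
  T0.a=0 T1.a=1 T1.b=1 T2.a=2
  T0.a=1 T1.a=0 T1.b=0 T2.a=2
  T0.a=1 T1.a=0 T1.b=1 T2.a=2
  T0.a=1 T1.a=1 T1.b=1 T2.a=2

outcome vector order: (T0.a,T1.a,T1.b,T2.a)
SC: 7 outcomes — {0002, 0012, 0112, 1002, 1012, 1110, 1112}
SC∖claimed = {1110}

missing: T0.a=1 T1.a=1 T1.b=1 T2.a=0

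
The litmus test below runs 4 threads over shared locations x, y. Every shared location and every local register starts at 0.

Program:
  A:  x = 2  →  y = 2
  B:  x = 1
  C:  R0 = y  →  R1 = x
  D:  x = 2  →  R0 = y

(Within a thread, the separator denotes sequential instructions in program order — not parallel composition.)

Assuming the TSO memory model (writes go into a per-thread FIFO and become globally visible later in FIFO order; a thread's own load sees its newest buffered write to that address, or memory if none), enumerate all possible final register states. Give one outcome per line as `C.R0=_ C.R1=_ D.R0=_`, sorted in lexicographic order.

C.R0=0 C.R1=0 D.R0=0
C.R0=0 C.R1=0 D.R0=2
C.R0=0 C.R1=1 D.R0=0
C.R0=0 C.R1=1 D.R0=2
C.R0=0 C.R1=2 D.R0=0
C.R0=0 C.R1=2 D.R0=2
C.R0=2 C.R1=1 D.R0=0
C.R0=2 C.R1=1 D.R0=2
C.R0=2 C.R1=2 D.R0=0
C.R0=2 C.R1=2 D.R0=2

outcome vector order: (C.R0,C.R1,D.R0)
|TSO outcomes| = 10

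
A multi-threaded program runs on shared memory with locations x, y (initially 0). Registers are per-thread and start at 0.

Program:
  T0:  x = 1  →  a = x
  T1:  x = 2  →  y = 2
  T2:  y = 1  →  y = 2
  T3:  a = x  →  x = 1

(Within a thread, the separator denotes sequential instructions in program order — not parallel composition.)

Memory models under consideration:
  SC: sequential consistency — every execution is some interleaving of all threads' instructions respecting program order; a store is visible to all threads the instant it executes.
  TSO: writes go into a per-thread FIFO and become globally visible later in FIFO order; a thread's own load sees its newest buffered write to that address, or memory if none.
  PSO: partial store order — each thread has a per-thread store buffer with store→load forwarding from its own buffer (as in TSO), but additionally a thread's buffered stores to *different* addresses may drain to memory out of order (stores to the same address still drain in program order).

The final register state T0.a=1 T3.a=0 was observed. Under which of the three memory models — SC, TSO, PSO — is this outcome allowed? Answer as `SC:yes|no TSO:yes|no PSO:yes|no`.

SC:yes TSO:yes PSO:yes

outcome vector order: (T0.a,T3.a)
SC: 6 outcomes — {1/0; 1/1; 1/2; 2/0; 2/1; 2/2}
TSO: 6 outcomes — {1/0; 1/1; 1/2; 2/0; 2/1; 2/2}
PSO: 6 outcomes — {1/0; 1/1; 1/2; 2/0; 2/1; 2/2}
target 1/0 ∈ {SC,TSO,PSO}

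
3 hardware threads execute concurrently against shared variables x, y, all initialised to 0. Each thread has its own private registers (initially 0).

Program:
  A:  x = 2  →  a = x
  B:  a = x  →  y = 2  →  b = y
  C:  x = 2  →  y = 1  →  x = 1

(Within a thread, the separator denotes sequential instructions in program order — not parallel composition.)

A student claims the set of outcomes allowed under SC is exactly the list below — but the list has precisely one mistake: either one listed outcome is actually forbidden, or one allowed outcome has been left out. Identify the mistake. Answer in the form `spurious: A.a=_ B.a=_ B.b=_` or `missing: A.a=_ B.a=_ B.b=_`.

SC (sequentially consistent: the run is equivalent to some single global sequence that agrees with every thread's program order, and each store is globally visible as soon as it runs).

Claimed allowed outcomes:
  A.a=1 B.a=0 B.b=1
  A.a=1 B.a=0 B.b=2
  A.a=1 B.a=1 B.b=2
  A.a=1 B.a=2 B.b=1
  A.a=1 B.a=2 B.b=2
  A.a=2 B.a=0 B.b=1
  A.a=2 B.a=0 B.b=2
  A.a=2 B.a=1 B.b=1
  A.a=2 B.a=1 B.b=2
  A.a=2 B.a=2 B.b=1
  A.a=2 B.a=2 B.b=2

spurious: A.a=2 B.a=1 B.b=1

outcome vector order: (A.a,B.a,B.b)
SC (10): (1,0,1), (1,0,2), (1,1,2), (1,2,1), (1,2,2), (2,0,1), (2,0,2), (2,1,2), (2,2,1), (2,2,2)
claimed∖SC = {(2,1,1)}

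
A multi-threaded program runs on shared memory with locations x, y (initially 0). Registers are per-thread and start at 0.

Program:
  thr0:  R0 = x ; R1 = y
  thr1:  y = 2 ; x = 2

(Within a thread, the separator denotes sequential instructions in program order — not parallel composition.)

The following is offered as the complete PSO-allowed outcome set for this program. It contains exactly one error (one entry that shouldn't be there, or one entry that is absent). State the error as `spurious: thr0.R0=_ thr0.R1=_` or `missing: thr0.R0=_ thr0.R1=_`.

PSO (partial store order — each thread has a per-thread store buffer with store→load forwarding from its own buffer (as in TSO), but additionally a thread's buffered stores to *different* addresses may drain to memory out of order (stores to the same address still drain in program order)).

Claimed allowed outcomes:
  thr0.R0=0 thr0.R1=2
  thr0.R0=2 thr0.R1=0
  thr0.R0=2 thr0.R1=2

missing: thr0.R0=0 thr0.R1=0

outcome vector order: (thr0.R0,thr0.R1)
under PSO → <0 0>; <0 2>; <2 0>; <2 2>
PSO∖claimed = {<0 0>}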